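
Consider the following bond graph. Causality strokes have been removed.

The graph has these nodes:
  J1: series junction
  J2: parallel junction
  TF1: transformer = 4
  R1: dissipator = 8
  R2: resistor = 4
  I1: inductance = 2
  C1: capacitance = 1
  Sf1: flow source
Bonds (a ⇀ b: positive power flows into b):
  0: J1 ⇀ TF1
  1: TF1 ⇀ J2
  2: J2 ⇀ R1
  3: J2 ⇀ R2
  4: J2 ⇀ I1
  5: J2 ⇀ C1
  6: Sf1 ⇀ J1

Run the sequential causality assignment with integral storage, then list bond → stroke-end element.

β0 |J1
β1 |TF1
β2 |R1
β3 |R2
β4 |I1
β5 |J2
β6 |Sf1

bond 6 stroke→Sf1  (Sf1 (Sf) sets flow on bond)
bond 0 stroke→J1  (J1 flow already set via bond 6)
bond 1 stroke→TF1  (through TF1, causality passes straight; one stroke at TF1)
bond 4 stroke→I1  (I1 outputs flow p/I1)
bond 5 stroke→J2  (C1: C, integral causality)
bond 2 stroke→R1  (0-jn J2 has e-setter on 5)
bond 3 stroke→R2  (common-e at J2 fixed by 5)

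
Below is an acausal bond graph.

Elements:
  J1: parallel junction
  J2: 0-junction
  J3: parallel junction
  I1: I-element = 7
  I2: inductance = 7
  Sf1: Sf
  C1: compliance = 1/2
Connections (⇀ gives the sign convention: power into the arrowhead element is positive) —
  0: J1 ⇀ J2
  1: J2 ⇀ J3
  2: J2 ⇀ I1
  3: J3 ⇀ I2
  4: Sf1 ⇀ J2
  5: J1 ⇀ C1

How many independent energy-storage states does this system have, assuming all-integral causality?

#4 stroke at Sf1  (source Sf1 imposes f)
#2 stroke at I1  (prefer integral on I1)
#3 stroke at I2  (I2 outputs flow p/I2)
#1 stroke at J3  (J3 needs exactly one e-in)
#0 stroke at J2  (J2: last free bond brings effort in)
#5 stroke at J1  (J1 needs exactly one e-in)

3  (C1, I1, I2 all integral)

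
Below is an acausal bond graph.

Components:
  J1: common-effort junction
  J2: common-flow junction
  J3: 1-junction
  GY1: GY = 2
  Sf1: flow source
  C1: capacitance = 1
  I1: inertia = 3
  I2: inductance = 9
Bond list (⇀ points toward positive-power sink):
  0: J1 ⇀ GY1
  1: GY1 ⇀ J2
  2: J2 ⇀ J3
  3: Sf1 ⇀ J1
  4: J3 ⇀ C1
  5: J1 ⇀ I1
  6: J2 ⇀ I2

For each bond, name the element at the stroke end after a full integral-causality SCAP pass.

bond 0 stroke at J1
bond 1 stroke at J2
bond 2 stroke at J2
bond 3 stroke at Sf1
bond 4 stroke at J3
bond 5 stroke at I1
bond 6 stroke at I2

#3 |Sf1  (Sf1 (Sf) sets flow on bond)
#4 |J3  (prefer integral on C1)
#2 |J2  (only one flow-in slot at J3)
#5 |I1  (I1: I, integral causality)
#0 |J1  (J1: last free bond brings effort in)
#1 |J2  (GY GY1: same side as bond 0)
#6 |I2  (J2: last free bond brings flow in)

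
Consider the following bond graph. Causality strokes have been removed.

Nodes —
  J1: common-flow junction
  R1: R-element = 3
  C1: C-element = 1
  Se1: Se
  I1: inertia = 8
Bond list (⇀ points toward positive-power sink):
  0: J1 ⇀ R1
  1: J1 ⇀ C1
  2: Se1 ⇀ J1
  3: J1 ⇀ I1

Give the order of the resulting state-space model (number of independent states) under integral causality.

2  (C1, I1 all integral)

#2 →J1  (Se1 fixes effort; stroke away)
#1 →J1  (C1: C, integral causality)
#3 →I1  (I1 integral (f out))
#0 →J1  (1-jn J1 has f-setter on 3)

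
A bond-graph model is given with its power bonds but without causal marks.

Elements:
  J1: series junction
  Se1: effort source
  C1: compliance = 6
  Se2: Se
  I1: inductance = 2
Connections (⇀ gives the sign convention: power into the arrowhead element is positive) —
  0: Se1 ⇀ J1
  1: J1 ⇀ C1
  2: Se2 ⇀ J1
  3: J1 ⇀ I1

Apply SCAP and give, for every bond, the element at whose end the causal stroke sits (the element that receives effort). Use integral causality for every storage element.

b0 →J1  (Se1 fixes effort; stroke away)
b2 →J1  (Se2: effort source, stroke at far end)
b1 →J1  (C1 outputs effort q/C1)
b3 →I1  (closing 1-jn rule on J1)

b0 |J1
b1 |J1
b2 |J1
b3 |I1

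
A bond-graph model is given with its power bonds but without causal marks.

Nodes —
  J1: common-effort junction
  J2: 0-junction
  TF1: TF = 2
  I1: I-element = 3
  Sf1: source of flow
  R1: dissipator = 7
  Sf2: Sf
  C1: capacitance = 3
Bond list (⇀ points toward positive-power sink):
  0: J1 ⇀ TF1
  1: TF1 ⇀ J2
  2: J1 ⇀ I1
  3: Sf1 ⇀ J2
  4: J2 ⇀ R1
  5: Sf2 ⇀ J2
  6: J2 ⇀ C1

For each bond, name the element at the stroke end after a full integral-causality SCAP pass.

b3 →Sf1  (source Sf1 imposes f)
b5 →Sf2  (source Sf2 imposes f)
b2 →I1  (I1 integral (f out))
b0 →J1  (only one effort-in slot at J1)
b1 →TF1  (through TF1, causality passes straight; one stroke at TF1)
b6 →J2  (C1 outputs effort q/C1)
b4 →R1  (J2: bond 6 brought effort, rest push out)

bond 0 |J1
bond 1 |TF1
bond 2 |I1
bond 3 |Sf1
bond 4 |R1
bond 5 |Sf2
bond 6 |J2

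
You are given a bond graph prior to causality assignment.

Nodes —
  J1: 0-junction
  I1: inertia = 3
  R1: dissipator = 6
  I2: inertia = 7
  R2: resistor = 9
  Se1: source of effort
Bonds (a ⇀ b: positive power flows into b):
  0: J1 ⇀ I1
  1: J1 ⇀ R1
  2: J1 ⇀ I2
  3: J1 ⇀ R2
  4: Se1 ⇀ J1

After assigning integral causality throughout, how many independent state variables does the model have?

bond 4 stroke→J1  (Se1 fixes effort; stroke away)
bond 0 stroke→I1  (J1: bond 4 brought effort, rest push out)
bond 1 stroke→R1  (J1: bond 4 brought effort, rest push out)
bond 2 stroke→I2  (J1 effort already set via bond 4)
bond 3 stroke→R2  (J1 effort already set via bond 4)

2  (I1, I2 all integral)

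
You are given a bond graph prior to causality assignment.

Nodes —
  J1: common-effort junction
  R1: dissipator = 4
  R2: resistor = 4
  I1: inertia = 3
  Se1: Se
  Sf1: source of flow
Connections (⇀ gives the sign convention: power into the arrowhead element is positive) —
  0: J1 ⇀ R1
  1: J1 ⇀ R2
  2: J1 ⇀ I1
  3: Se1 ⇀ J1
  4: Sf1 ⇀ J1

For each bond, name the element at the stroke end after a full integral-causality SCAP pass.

bond 3 |J1  (source Se1 imposes e)
bond 4 |Sf1  (Sf1 fixes flow; stroke at Sf1)
bond 0 |R1  (common-e at J1 fixed by 3)
bond 1 |R2  (J1 effort already set via bond 3)
bond 2 |I1  (J1 effort already set via bond 3)

β0 stroke at R1
β1 stroke at R2
β2 stroke at I1
β3 stroke at J1
β4 stroke at Sf1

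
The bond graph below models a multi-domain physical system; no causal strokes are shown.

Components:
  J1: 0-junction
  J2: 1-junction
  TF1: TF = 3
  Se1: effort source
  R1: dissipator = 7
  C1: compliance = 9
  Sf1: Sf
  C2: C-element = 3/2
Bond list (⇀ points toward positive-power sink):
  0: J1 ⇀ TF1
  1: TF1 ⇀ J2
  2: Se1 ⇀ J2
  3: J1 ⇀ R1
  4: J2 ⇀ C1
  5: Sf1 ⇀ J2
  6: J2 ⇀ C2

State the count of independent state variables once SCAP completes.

β2 stroke at J2  (Se1: effort source, stroke at far end)
β5 stroke at Sf1  (Sf1 (Sf) sets flow on bond)
β1 stroke at J2  (J2 flow already set via bond 5)
β4 stroke at J2  (J2: bond 5 brought flow, rest push out)
β6 stroke at J2  (J2: bond 5 brought flow, rest push out)
β0 stroke at TF1  (TF TF1: opposite of bond 1)
β3 stroke at J1  (closing 0-jn rule on J1)

2  (C1, C2 all integral)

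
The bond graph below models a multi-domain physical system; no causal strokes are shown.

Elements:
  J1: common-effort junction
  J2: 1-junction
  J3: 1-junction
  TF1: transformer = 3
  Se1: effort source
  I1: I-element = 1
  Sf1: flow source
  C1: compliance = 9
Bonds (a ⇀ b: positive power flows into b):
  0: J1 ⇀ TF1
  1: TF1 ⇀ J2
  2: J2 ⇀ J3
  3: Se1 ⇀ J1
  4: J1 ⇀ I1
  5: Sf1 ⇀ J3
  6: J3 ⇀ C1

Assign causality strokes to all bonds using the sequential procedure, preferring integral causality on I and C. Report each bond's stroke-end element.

b3 |J1  (source Se1 imposes e)
b5 |Sf1  (Sf1: flow source, stroke at near end)
b0 |TF1  (common-e at J1 fixed by 3)
b4 |I1  (0-jn J1 has e-setter on 3)
b2 |J3  (J3 flow already set via bond 5)
b6 |J3  (J3 flow already set via bond 5)
b1 |J2  (TF1 one-in-one-out from 0)

β0 →TF1
β1 →J2
β2 →J3
β3 →J1
β4 →I1
β5 →Sf1
β6 →J3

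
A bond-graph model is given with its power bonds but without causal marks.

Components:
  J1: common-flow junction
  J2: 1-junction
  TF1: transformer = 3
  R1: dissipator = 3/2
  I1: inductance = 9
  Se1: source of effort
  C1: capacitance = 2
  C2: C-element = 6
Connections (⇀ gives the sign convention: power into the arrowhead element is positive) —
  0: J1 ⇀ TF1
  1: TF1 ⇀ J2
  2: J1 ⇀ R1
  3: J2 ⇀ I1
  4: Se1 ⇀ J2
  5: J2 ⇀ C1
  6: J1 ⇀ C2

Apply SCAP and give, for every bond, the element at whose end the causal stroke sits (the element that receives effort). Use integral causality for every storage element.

bond 4 stroke→J2  (Se1: effort source, stroke at far end)
bond 3 stroke→I1  (I1 integral (f out))
bond 1 stroke→J2  (J2 flow already set via bond 3)
bond 5 stroke→J2  (1-jn J2 has f-setter on 3)
bond 0 stroke→TF1  (TF1 one-in-one-out from 1)
bond 2 stroke→J1  (1-jn J1 has f-setter on 0)
bond 6 stroke→J1  (J1 flow already set via bond 0)

β0 →TF1
β1 →J2
β2 →J1
β3 →I1
β4 →J2
β5 →J2
β6 →J1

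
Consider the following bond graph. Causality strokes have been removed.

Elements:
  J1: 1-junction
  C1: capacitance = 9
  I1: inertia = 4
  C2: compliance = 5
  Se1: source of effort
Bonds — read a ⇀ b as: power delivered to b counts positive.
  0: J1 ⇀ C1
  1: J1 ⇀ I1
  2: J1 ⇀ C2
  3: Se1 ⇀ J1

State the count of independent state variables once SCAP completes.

b3 stroke→J1  (source Se1 imposes e)
b0 stroke→J1  (C1: C, integral causality)
b1 stroke→I1  (prefer integral on I1)
b2 stroke→J1  (J1: bond 1 brought flow, rest push out)

3  (C1, C2, I1 all integral)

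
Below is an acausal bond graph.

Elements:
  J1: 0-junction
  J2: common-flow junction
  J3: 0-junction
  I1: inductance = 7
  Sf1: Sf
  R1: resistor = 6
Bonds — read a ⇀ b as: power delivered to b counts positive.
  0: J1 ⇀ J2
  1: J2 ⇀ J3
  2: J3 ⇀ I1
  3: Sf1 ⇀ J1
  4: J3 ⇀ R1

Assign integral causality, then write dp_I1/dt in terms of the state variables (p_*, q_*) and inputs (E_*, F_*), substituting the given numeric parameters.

dp_I1/dt = 6*F_Sf1 - 6*p_I1/7

#3 |Sf1  (Sf1: flow source, stroke at near end)
#0 |J1  (only one effort-in slot at J1)
#1 |J2  (J2: bond 0 brought flow, rest push out)
#2 |I1  (I1 integral (f out))
#4 |J3  (J3: last free bond brings effort in)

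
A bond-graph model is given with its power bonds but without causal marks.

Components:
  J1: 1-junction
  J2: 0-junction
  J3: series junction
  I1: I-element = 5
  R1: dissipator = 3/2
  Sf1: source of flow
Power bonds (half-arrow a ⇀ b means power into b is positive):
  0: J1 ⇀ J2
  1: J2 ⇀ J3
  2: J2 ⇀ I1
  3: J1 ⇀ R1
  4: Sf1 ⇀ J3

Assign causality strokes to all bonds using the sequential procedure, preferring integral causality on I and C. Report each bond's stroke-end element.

bond 4 stroke→Sf1  (Sf1 fixes flow; stroke at Sf1)
bond 1 stroke→J3  (J3 flow already set via bond 4)
bond 2 stroke→I1  (prefer integral on I1)
bond 0 stroke→J2  (only one effort-in slot at J2)
bond 3 stroke→J1  (1-jn J1 has f-setter on 0)

β0 →J2
β1 →J3
β2 →I1
β3 →J1
β4 →Sf1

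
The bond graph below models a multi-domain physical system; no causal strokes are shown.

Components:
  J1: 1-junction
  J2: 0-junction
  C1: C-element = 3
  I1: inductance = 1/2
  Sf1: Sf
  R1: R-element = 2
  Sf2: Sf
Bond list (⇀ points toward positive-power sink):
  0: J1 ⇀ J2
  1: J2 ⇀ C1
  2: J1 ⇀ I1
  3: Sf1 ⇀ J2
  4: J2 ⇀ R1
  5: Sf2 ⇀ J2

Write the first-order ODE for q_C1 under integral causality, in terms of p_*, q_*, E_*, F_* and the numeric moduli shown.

b3 |Sf1  (Sf1: flow source, stroke at near end)
b5 |Sf2  (Sf2: flow source, stroke at near end)
b1 |J2  (C1 integral (e out))
b0 |J1  (J2 effort already set via bond 1)
b4 |R1  (common-e at J2 fixed by 1)
b2 |I1  (J1 needs exactly one f-in)

dq_C1/dt = F_Sf1 + F_Sf2 + 2*p_I1 - q_C1/6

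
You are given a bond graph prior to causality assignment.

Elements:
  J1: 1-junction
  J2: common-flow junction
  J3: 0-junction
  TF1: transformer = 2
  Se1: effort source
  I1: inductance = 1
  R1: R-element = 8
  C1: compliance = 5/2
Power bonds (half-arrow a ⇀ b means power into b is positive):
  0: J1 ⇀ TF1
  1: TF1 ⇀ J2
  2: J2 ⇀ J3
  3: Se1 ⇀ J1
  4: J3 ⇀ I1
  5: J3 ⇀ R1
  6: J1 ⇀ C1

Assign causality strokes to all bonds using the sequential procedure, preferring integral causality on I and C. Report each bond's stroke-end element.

b3 stroke at J1  (Se1 (Se) sets effort on bond)
b4 stroke at I1  (I1 integral (f out))
b6 stroke at J1  (prefer integral on C1)
b0 stroke at TF1  (only one flow-in slot at J1)
b1 stroke at J2  (through TF1, causality passes straight; one stroke at TF1)
b2 stroke at J3  (J2: last free bond brings flow in)
b5 stroke at R1  (0-jn J3 has e-setter on 2)

β0 stroke→TF1
β1 stroke→J2
β2 stroke→J3
β3 stroke→J1
β4 stroke→I1
β5 stroke→R1
β6 stroke→J1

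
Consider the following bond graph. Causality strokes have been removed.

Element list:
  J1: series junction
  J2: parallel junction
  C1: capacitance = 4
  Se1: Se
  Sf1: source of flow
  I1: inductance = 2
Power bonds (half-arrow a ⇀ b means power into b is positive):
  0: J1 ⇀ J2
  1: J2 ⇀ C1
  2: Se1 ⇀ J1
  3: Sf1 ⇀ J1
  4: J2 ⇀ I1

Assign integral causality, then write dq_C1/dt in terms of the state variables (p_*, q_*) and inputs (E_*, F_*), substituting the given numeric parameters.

dq_C1/dt = F_Sf1 - p_I1/2

b2 →J1  (Se1 (Se) sets effort on bond)
b3 →Sf1  (Sf1 (Sf) sets flow on bond)
b0 →J1  (1-jn J1 has f-setter on 3)
b1 →J2  (C1: C, integral causality)
b4 →I1  (J2 effort already set via bond 1)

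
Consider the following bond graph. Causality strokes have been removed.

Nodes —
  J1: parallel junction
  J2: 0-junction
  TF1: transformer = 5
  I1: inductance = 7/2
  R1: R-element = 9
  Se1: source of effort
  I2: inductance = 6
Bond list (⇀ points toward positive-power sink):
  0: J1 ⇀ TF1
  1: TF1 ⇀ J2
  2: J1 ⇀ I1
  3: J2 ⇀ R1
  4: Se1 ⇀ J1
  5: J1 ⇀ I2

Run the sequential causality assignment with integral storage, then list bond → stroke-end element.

β4 |J1  (Se1 (Se) sets effort on bond)
β0 |TF1  (J1 effort already set via bond 4)
β2 |I1  (common-e at J1 fixed by 4)
β5 |I2  (J1: bond 4 brought effort, rest push out)
β1 |J2  (through TF1, causality passes straight; one stroke at TF1)
β3 |R1  (J2 effort already set via bond 1)

b0 stroke→TF1
b1 stroke→J2
b2 stroke→I1
b3 stroke→R1
b4 stroke→J1
b5 stroke→I2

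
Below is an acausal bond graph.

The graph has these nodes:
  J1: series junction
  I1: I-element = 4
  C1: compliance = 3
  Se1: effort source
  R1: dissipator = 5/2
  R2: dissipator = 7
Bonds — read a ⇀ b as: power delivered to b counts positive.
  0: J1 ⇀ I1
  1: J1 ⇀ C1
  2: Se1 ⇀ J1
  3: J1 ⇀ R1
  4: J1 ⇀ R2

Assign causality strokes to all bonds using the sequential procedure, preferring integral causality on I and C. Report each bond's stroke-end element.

#2 →J1  (Se1: effort source, stroke at far end)
#0 →I1  (I1 outputs flow p/I1)
#1 →J1  (J1 flow already set via bond 0)
#3 →J1  (J1: bond 0 brought flow, rest push out)
#4 →J1  (1-jn J1 has f-setter on 0)

bond 0 stroke→I1
bond 1 stroke→J1
bond 2 stroke→J1
bond 3 stroke→J1
bond 4 stroke→J1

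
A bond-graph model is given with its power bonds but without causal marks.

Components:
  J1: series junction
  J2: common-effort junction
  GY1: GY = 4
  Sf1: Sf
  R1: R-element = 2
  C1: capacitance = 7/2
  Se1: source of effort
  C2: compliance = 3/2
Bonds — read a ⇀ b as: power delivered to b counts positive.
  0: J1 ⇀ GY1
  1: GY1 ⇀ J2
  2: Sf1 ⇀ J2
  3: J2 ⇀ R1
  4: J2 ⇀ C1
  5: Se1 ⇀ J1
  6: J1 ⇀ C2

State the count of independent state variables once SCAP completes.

2  (C1, C2 all integral)

β2 →Sf1  (Sf1 fixes flow; stroke at Sf1)
β5 →J1  (Se1: effort source, stroke at far end)
β4 →J2  (C1: C, integral causality)
β1 →GY1  (common-e at J2 fixed by 4)
β3 →R1  (0-jn J2 has e-setter on 4)
β0 →GY1  (GY1 both-in/both-out from 1)
β6 →J1  (J1: bond 0 brought flow, rest push out)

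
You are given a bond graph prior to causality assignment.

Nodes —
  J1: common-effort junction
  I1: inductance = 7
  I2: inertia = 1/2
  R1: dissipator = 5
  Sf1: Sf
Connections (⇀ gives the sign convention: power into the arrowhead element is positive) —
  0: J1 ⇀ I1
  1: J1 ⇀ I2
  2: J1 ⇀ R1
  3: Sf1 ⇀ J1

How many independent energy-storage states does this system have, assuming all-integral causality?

2  (I1, I2 all integral)

bond 3 stroke→Sf1  (Sf1 fixes flow; stroke at Sf1)
bond 0 stroke→I1  (I1 integral (f out))
bond 1 stroke→I2  (I2 outputs flow p/I2)
bond 2 stroke→J1  (closing 0-jn rule on J1)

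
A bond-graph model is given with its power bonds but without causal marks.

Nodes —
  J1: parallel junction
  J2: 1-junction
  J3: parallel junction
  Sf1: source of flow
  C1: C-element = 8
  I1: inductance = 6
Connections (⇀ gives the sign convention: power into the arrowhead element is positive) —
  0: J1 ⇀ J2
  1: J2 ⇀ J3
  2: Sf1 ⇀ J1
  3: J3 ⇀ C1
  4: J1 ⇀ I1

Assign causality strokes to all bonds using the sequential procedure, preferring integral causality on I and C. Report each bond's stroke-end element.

#0 stroke→J1
#1 stroke→J2
#2 stroke→Sf1
#3 stroke→J3
#4 stroke→I1

#2 →Sf1  (source Sf1 imposes f)
#3 →J3  (C1 outputs effort q/C1)
#1 →J2  (common-e at J3 fixed by 3)
#0 →J1  (J2 needs exactly one f-in)
#4 →I1  (J1 effort already set via bond 0)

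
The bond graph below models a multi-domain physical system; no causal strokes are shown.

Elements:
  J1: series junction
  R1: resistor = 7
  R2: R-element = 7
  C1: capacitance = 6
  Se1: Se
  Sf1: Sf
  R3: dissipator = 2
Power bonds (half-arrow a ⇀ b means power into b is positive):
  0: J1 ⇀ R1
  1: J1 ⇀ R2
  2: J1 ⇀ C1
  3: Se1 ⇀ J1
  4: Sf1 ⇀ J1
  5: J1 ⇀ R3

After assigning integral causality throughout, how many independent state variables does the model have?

b3 |J1  (Se1 fixes effort; stroke away)
b4 |Sf1  (Sf1 fixes flow; stroke at Sf1)
b0 |J1  (1-jn J1 has f-setter on 4)
b1 |J1  (J1 flow already set via bond 4)
b2 |J1  (1-jn J1 has f-setter on 4)
b5 |J1  (J1: bond 4 brought flow, rest push out)

1  (C1 all integral)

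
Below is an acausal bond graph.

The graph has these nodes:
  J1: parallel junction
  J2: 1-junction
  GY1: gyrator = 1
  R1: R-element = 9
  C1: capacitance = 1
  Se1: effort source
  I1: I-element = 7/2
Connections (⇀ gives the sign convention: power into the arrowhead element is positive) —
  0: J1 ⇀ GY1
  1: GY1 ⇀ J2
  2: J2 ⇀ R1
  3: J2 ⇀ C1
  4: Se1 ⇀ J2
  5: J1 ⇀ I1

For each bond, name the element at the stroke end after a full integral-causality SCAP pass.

β4 →J2  (Se1 fixes effort; stroke away)
β3 →J2  (C1 outputs effort q/C1)
β5 →I1  (prefer integral on I1)
β0 →J1  (J1 needs exactly one e-in)
β1 →J2  (GY GY1: same side as bond 0)
β2 →R1  (closing 1-jn rule on J2)

b0 stroke→J1
b1 stroke→J2
b2 stroke→R1
b3 stroke→J2
b4 stroke→J2
b5 stroke→I1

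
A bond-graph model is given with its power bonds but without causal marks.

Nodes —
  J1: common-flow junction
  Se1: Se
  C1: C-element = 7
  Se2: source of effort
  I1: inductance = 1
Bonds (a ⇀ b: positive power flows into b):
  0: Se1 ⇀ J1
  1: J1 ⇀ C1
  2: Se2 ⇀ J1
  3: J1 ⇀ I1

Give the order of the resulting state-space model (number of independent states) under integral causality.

bond 0 stroke at J1  (Se1: effort source, stroke at far end)
bond 2 stroke at J1  (Se2 fixes effort; stroke away)
bond 1 stroke at J1  (C1 integral (e out))
bond 3 stroke at I1  (J1: last free bond brings flow in)

2  (C1, I1 all integral)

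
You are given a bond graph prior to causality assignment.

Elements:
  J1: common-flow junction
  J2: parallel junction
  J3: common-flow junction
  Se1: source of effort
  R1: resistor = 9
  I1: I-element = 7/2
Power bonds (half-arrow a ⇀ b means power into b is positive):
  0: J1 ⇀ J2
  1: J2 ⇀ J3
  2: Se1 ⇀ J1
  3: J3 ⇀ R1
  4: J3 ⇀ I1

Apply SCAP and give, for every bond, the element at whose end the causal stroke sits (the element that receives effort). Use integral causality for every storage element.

#0 →J2
#1 →J3
#2 →J1
#3 →J3
#4 →I1

bond 2 stroke→J1  (Se1 fixes effort; stroke away)
bond 0 stroke→J2  (closing 1-jn rule on J1)
bond 1 stroke→J3  (J2 effort already set via bond 0)
bond 4 stroke→I1  (I1 integral (f out))
bond 3 stroke→J3  (1-jn J3 has f-setter on 4)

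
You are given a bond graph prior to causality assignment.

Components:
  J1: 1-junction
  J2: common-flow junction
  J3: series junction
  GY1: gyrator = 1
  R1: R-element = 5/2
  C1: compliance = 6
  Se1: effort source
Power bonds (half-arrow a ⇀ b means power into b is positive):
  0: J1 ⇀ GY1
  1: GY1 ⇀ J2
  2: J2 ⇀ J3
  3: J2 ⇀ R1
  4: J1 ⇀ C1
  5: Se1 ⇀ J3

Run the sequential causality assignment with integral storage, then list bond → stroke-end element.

β5 stroke→J3  (Se1: effort source, stroke at far end)
β2 stroke→J2  (J3: last free bond brings flow in)
β4 stroke→J1  (C1 outputs effort q/C1)
β0 stroke→GY1  (only one flow-in slot at J1)
β1 stroke→GY1  (GY1 both-in/both-out from 0)
β3 stroke→J2  (J2 flow already set via bond 1)

b0 |GY1
b1 |GY1
b2 |J2
b3 |J2
b4 |J1
b5 |J3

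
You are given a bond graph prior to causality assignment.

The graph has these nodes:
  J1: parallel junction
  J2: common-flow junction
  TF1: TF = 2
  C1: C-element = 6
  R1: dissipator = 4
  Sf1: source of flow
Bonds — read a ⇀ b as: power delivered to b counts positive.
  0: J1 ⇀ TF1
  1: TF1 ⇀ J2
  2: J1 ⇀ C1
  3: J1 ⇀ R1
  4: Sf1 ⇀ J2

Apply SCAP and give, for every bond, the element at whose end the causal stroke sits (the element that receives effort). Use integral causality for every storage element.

bond 0 stroke→TF1
bond 1 stroke→J2
bond 2 stroke→J1
bond 3 stroke→R1
bond 4 stroke→Sf1

β4 stroke at Sf1  (source Sf1 imposes f)
β1 stroke at J2  (J2: bond 4 brought flow, rest push out)
β0 stroke at TF1  (through TF1, causality passes straight; one stroke at TF1)
β2 stroke at J1  (C1 integral (e out))
β3 stroke at R1  (J1 effort already set via bond 2)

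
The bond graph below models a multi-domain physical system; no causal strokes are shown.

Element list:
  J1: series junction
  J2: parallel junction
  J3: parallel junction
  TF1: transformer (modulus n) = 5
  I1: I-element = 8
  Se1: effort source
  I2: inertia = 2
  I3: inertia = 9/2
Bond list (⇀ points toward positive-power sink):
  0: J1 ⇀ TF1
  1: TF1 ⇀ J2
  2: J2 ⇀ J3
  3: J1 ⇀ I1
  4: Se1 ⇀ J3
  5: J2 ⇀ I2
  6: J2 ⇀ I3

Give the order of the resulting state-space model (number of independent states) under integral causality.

b4 |J3  (source Se1 imposes e)
b2 |J2  (0-jn J3 has e-setter on 4)
b1 |TF1  (0-jn J2 has e-setter on 2)
b5 |I2  (0-jn J2 has e-setter on 2)
b6 |I3  (J2 effort already set via bond 2)
b0 |J1  (through TF1, causality passes straight; one stroke at TF1)
b3 |I1  (J1 needs exactly one f-in)

3  (I1, I2, I3 all integral)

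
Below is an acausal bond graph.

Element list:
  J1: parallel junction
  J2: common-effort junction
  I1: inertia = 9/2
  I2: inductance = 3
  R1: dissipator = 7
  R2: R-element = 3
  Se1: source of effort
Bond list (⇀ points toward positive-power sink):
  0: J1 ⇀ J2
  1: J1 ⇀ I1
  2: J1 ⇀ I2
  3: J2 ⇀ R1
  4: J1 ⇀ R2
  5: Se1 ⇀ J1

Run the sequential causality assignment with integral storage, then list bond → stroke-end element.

b5 →J1  (Se1 (Se) sets effort on bond)
b0 →J2  (J1: bond 5 brought effort, rest push out)
b1 →I1  (J1: bond 5 brought effort, rest push out)
b2 →I2  (common-e at J1 fixed by 5)
b4 →R2  (J1 effort already set via bond 5)
b3 →R1  (common-e at J2 fixed by 0)

b0 stroke→J2
b1 stroke→I1
b2 stroke→I2
b3 stroke→R1
b4 stroke→R2
b5 stroke→J1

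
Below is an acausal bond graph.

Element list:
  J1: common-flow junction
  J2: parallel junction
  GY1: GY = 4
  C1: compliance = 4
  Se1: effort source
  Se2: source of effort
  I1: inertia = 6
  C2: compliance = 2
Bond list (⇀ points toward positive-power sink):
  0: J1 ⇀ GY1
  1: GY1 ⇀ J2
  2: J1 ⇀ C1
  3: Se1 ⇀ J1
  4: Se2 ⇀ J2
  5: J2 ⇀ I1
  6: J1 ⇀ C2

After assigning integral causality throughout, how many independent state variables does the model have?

b3 |J1  (Se1 (Se) sets effort on bond)
b4 |J2  (Se2 fixes effort; stroke away)
b1 |GY1  (common-e at J2 fixed by 4)
b5 |I1  (J2: bond 4 brought effort, rest push out)
b0 |GY1  (GY1: gyrator matches bond 1)
b2 |J1  (1-jn J1 has f-setter on 0)
b6 |J1  (1-jn J1 has f-setter on 0)

3  (C1, C2, I1 all integral)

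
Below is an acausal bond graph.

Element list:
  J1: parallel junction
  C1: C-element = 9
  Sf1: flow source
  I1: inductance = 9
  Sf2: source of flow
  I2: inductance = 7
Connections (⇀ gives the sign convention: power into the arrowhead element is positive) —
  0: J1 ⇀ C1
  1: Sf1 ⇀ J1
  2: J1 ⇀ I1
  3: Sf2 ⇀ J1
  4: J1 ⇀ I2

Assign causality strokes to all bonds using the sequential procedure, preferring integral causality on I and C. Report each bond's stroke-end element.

bond 0 →J1
bond 1 →Sf1
bond 2 →I1
bond 3 →Sf2
bond 4 →I2

#1 stroke→Sf1  (Sf1 (Sf) sets flow on bond)
#3 stroke→Sf2  (source Sf2 imposes f)
#0 stroke→J1  (C1 integral (e out))
#2 stroke→I1  (J1 effort already set via bond 0)
#4 stroke→I2  (common-e at J1 fixed by 0)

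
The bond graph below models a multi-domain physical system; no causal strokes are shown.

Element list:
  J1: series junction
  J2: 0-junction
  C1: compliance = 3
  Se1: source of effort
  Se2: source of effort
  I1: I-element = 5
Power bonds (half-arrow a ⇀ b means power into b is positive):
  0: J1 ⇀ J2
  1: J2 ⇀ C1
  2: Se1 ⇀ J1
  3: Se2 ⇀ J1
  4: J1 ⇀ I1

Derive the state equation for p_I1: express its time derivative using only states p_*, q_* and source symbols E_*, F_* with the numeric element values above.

b2 →J1  (Se1: effort source, stroke at far end)
b3 →J1  (Se2 fixes effort; stroke away)
b1 →J2  (prefer integral on C1)
b0 →J1  (common-e at J2 fixed by 1)
b4 →I1  (closing 1-jn rule on J1)

dp_I1/dt = E_Se1 + E_Se2 - q_C1/3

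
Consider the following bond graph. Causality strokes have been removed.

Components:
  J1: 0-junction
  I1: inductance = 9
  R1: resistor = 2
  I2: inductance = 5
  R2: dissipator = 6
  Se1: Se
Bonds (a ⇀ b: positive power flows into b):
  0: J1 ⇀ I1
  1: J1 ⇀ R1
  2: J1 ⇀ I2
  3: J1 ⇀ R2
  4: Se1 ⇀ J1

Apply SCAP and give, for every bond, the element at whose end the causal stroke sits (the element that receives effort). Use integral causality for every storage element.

b0 |I1
b1 |R1
b2 |I2
b3 |R2
b4 |J1

#4 stroke at J1  (source Se1 imposes e)
#0 stroke at I1  (J1 effort already set via bond 4)
#1 stroke at R1  (J1: bond 4 brought effort, rest push out)
#2 stroke at I2  (J1 effort already set via bond 4)
#3 stroke at R2  (J1 effort already set via bond 4)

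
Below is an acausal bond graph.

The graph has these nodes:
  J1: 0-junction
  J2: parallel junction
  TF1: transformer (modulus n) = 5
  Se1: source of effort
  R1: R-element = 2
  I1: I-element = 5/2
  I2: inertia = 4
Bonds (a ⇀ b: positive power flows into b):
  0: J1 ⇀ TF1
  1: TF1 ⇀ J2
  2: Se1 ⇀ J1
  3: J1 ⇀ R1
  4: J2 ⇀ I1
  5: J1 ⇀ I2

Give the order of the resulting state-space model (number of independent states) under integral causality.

2  (I1, I2 all integral)

#2 |J1  (Se1 (Se) sets effort on bond)
#0 |TF1  (0-jn J1 has e-setter on 2)
#3 |R1  (J1: bond 2 brought effort, rest push out)
#5 |I2  (common-e at J1 fixed by 2)
#1 |J2  (TF1 one-in-one-out from 0)
#4 |I1  (common-e at J2 fixed by 1)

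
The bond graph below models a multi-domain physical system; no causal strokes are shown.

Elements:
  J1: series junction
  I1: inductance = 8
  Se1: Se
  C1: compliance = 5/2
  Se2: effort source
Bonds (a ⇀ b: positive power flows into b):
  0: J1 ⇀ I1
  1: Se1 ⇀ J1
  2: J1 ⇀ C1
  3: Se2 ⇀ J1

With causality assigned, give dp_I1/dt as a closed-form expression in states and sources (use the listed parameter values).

#1 stroke at J1  (Se1 (Se) sets effort on bond)
#3 stroke at J1  (Se2 fixes effort; stroke away)
#0 stroke at I1  (I1 outputs flow p/I1)
#2 stroke at J1  (J1: bond 0 brought flow, rest push out)

dp_I1/dt = E_Se1 + E_Se2 - 2*q_C1/5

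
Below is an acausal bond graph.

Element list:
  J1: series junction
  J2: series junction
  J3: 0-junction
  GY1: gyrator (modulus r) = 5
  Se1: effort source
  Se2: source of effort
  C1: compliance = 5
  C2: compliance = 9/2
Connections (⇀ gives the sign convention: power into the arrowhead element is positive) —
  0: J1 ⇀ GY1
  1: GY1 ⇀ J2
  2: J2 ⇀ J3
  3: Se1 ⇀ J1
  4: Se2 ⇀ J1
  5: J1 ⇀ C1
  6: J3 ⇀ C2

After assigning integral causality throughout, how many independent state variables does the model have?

2  (C1, C2 all integral)

b3 |J1  (Se1 (Se) sets effort on bond)
b4 |J1  (Se2 fixes effort; stroke away)
b5 |J1  (C1 outputs effort q/C1)
b0 |GY1  (J1: last free bond brings flow in)
b1 |GY1  (GY GY1: same side as bond 0)
b2 |J2  (J2: bond 1 brought flow, rest push out)
b6 |J3  (closing 0-jn rule on J3)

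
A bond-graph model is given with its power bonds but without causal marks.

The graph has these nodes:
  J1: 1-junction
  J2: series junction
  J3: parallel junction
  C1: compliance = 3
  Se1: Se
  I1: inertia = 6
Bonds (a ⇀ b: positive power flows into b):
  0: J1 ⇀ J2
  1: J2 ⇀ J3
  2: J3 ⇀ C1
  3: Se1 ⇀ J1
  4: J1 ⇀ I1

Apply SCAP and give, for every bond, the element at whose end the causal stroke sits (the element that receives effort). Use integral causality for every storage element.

β0 |J1
β1 |J2
β2 |J3
β3 |J1
β4 |I1

bond 3 stroke at J1  (source Se1 imposes e)
bond 2 stroke at J3  (C1 integral (e out))
bond 1 stroke at J2  (J3 effort already set via bond 2)
bond 0 stroke at J1  (J2 needs exactly one f-in)
bond 4 stroke at I1  (closing 1-jn rule on J1)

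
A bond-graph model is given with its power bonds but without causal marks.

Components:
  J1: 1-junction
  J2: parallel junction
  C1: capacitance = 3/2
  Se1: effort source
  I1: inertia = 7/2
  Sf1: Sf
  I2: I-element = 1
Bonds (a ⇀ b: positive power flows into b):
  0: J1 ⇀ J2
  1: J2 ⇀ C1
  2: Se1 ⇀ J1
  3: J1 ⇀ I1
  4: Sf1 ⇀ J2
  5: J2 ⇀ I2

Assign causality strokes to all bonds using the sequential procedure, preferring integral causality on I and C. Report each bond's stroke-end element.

#0 →J1
#1 →J2
#2 →J1
#3 →I1
#4 →Sf1
#5 →I2

bond 2 stroke at J1  (Se1 fixes effort; stroke away)
bond 4 stroke at Sf1  (source Sf1 imposes f)
bond 1 stroke at J2  (prefer integral on C1)
bond 0 stroke at J1  (common-e at J2 fixed by 1)
bond 5 stroke at I2  (0-jn J2 has e-setter on 1)
bond 3 stroke at I1  (J1 needs exactly one f-in)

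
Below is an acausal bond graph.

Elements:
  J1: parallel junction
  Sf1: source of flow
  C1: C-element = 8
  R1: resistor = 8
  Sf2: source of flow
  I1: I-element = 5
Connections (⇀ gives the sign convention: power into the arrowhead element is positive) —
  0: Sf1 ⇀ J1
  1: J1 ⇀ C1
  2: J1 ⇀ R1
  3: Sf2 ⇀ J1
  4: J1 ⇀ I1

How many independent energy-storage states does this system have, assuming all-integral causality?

2  (C1, I1 all integral)

bond 0 →Sf1  (Sf1 fixes flow; stroke at Sf1)
bond 3 →Sf2  (Sf2 (Sf) sets flow on bond)
bond 1 →J1  (C1 outputs effort q/C1)
bond 2 →R1  (J1 effort already set via bond 1)
bond 4 →I1  (J1: bond 1 brought effort, rest push out)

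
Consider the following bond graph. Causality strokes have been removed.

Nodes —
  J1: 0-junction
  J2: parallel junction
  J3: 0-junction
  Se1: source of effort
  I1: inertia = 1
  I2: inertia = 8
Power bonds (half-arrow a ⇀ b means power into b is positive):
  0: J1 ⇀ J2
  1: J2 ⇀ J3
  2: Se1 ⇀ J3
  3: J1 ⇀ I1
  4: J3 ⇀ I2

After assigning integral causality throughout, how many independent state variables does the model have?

β2 →J3  (Se1 (Se) sets effort on bond)
β1 →J2  (0-jn J3 has e-setter on 2)
β4 →I2  (J3 effort already set via bond 2)
β0 →J1  (J2: bond 1 brought effort, rest push out)
β3 →I1  (common-e at J1 fixed by 0)

2  (I1, I2 all integral)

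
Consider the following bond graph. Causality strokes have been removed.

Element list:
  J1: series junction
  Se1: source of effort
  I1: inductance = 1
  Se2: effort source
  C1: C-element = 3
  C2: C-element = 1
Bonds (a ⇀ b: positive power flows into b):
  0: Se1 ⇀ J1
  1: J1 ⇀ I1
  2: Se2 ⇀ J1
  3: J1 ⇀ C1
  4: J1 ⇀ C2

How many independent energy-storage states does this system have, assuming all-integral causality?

3  (C1, C2, I1 all integral)

bond 0 |J1  (Se1 (Se) sets effort on bond)
bond 2 |J1  (Se2 fixes effort; stroke away)
bond 1 |I1  (I1 outputs flow p/I1)
bond 3 |J1  (J1 flow already set via bond 1)
bond 4 |J1  (J1: bond 1 brought flow, rest push out)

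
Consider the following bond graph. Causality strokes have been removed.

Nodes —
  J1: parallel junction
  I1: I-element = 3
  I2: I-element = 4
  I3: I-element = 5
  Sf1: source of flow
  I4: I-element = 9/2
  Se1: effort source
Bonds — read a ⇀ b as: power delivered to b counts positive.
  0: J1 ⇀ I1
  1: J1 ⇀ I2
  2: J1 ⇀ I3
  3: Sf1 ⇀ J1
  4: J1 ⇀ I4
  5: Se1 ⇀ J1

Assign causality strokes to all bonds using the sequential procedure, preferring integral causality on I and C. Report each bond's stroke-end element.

β0 →I1
β1 →I2
β2 →I3
β3 →Sf1
β4 →I4
β5 →J1

β3 stroke at Sf1  (Sf1 fixes flow; stroke at Sf1)
β5 stroke at J1  (Se1: effort source, stroke at far end)
β0 stroke at I1  (J1 effort already set via bond 5)
β1 stroke at I2  (J1: bond 5 brought effort, rest push out)
β2 stroke at I3  (0-jn J1 has e-setter on 5)
β4 stroke at I4  (J1 effort already set via bond 5)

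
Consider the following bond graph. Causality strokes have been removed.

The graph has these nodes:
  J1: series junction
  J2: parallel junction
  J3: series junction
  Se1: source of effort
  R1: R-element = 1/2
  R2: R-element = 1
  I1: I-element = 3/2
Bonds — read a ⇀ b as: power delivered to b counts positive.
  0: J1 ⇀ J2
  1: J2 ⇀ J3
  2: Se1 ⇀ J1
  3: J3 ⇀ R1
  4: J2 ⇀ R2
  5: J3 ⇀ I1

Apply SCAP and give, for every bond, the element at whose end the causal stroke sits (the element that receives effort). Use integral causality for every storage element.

bond 0 stroke at J2
bond 1 stroke at J3
bond 2 stroke at J1
bond 3 stroke at J3
bond 4 stroke at R2
bond 5 stroke at I1

b2 →J1  (Se1: effort source, stroke at far end)
b0 →J2  (only one flow-in slot at J1)
b1 →J3  (common-e at J2 fixed by 0)
b4 →R2  (common-e at J2 fixed by 0)
b5 →I1  (I1 integral (f out))
b3 →J3  (J3: bond 5 brought flow, rest push out)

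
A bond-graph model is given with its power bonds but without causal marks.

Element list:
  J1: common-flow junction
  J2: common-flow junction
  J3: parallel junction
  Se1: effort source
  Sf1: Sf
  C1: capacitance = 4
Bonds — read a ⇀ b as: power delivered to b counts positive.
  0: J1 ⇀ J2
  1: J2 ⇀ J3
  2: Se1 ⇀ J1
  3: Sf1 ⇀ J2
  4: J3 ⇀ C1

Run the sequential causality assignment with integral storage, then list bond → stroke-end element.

β0 stroke→J2
β1 stroke→J2
β2 stroke→J1
β3 stroke→Sf1
β4 stroke→J3

bond 2 stroke at J1  (Se1 (Se) sets effort on bond)
bond 3 stroke at Sf1  (Sf1 fixes flow; stroke at Sf1)
bond 0 stroke at J2  (closing 1-jn rule on J1)
bond 1 stroke at J2  (J2: bond 3 brought flow, rest push out)
bond 4 stroke at J3  (only one effort-in slot at J3)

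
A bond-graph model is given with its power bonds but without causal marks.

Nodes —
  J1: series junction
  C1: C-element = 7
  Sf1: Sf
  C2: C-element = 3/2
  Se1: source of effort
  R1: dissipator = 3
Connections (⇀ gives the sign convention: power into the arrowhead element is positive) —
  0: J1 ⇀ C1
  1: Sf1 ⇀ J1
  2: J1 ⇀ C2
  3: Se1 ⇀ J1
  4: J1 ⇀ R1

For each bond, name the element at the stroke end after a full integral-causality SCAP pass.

bond 0 |J1
bond 1 |Sf1
bond 2 |J1
bond 3 |J1
bond 4 |J1

β1 →Sf1  (source Sf1 imposes f)
β3 →J1  (source Se1 imposes e)
β0 →J1  (1-jn J1 has f-setter on 1)
β2 →J1  (J1 flow already set via bond 1)
β4 →J1  (J1 flow already set via bond 1)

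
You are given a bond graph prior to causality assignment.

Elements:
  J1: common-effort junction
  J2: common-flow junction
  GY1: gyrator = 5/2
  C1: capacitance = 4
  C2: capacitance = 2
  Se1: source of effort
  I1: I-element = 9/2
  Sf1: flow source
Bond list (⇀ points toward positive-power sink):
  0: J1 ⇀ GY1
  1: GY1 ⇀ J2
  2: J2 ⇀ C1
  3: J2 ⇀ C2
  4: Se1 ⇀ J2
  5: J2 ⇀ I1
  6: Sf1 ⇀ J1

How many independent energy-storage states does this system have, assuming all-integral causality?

3  (C1, C2, I1 all integral)

bond 4 stroke→J2  (Se1 fixes effort; stroke away)
bond 6 stroke→Sf1  (source Sf1 imposes f)
bond 0 stroke→J1  (only one effort-in slot at J1)
bond 1 stroke→J2  (GY1: gyrator matches bond 0)
bond 2 stroke→J2  (C1: C, integral causality)
bond 3 stroke→J2  (C2 integral (e out))
bond 5 stroke→I1  (closing 1-jn rule on J2)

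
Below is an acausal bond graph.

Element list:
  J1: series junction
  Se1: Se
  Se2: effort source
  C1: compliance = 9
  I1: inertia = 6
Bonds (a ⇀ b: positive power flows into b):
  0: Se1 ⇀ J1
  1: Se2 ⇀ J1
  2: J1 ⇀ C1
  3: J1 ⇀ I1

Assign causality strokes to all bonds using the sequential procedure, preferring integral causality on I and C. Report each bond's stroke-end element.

bond 0 |J1  (Se1: effort source, stroke at far end)
bond 1 |J1  (Se2 fixes effort; stroke away)
bond 2 |J1  (prefer integral on C1)
bond 3 |I1  (J1 needs exactly one f-in)

#0 →J1
#1 →J1
#2 →J1
#3 →I1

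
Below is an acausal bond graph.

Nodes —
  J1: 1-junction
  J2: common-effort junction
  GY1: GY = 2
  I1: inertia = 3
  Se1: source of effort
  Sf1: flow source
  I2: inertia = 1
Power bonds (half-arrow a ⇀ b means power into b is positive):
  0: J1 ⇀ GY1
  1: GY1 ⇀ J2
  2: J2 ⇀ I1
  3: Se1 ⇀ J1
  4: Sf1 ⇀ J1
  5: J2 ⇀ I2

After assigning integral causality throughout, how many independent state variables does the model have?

bond 3 stroke at J1  (source Se1 imposes e)
bond 4 stroke at Sf1  (Sf1: flow source, stroke at near end)
bond 0 stroke at J1  (common-f at J1 fixed by 4)
bond 1 stroke at J2  (GY GY1: same side as bond 0)
bond 2 stroke at I1  (J2: bond 1 brought effort, rest push out)
bond 5 stroke at I2  (J2 effort already set via bond 1)

2  (I1, I2 all integral)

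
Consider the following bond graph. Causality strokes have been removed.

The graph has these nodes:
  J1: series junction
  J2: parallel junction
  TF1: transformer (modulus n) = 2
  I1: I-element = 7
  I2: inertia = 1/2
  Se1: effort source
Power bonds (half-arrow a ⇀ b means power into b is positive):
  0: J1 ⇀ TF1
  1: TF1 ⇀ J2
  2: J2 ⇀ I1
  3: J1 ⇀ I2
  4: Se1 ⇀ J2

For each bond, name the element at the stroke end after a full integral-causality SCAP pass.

bond 4 stroke at J2  (Se1 (Se) sets effort on bond)
bond 1 stroke at TF1  (J2 effort already set via bond 4)
bond 2 stroke at I1  (0-jn J2 has e-setter on 4)
bond 0 stroke at J1  (TF1 one-in-one-out from 1)
bond 3 stroke at I2  (closing 1-jn rule on J1)

b0 stroke at J1
b1 stroke at TF1
b2 stroke at I1
b3 stroke at I2
b4 stroke at J2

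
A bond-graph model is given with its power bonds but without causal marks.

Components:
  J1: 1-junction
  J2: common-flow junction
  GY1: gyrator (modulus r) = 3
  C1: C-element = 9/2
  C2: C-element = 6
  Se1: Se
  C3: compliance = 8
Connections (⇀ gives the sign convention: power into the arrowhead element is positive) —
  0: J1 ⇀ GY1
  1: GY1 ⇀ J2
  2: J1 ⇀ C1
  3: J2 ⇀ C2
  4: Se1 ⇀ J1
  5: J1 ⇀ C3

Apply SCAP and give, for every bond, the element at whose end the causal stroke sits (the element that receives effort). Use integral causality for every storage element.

b0 |GY1
b1 |GY1
b2 |J1
b3 |J2
b4 |J1
b5 |J1

β4 |J1  (Se1 fixes effort; stroke away)
β2 |J1  (C1: C, integral causality)
β3 |J2  (prefer integral on C2)
β1 |GY1  (closing 1-jn rule on J2)
β0 |GY1  (GY1 both-in/both-out from 1)
β5 |J1  (1-jn J1 has f-setter on 0)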